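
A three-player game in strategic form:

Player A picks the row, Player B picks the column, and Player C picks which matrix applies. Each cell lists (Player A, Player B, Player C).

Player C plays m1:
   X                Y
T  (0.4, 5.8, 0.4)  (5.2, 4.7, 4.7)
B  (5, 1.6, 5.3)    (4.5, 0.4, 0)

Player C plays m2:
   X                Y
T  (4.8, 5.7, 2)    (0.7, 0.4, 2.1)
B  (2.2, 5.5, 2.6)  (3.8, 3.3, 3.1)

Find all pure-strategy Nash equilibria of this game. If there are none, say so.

(T, X, m2), (B, X, m1)

(T, X, m1): Player A can switch to B (0.4 → 5). Not NE.
(T, X, m2): Player A gets 4.8, best alternative 2.2; Player B gets 5.7, best alternative 0.4; Player C gets 2, best alternative 0.4. No profitable deviation — NE.
(T, Y, m1): Player B can switch to X (4.7 → 5.8). Not NE.
(T, Y, m2): Player A can switch to B (0.7 → 3.8). Not NE.
(B, X, m1): Player A gets 5, best alternative 0.4; Player B gets 1.6, best alternative 0.4; Player C gets 5.3, best alternative 2.6. No profitable deviation — NE.
(B, X, m2): Player A can switch to T (2.2 → 4.8). Not NE.
(B, Y, m1): Player A can switch to T (4.5 → 5.2). Not NE.
(B, Y, m2): Player B can switch to X (3.3 → 5.5). Not NE.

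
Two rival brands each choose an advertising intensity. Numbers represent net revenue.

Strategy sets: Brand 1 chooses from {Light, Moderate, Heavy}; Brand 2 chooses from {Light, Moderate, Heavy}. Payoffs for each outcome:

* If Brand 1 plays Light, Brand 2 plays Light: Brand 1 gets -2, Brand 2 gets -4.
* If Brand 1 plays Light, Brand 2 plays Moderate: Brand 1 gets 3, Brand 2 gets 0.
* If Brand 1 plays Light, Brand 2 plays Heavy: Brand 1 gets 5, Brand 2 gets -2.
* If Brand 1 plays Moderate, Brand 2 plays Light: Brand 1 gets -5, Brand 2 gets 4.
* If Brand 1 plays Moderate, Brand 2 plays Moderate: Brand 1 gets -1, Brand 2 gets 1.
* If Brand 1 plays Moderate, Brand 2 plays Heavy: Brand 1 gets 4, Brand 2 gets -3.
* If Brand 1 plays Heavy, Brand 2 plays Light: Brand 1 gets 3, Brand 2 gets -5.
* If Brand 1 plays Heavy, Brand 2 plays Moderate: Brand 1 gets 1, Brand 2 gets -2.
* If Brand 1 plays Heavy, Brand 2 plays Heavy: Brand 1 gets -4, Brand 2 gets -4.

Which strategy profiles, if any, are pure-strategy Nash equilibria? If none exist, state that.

For each player, find the best response to each opponent profile; mutual best responses are the pure NE.
Brand 1 against Light: payoffs -2, -5, 3 → best response Heavy.
Brand 1 against Moderate: payoffs 3, -1, 1 → best response Light.
Brand 1 against Heavy: payoffs 5, 4, -4 → best response Light.
Brand 2 against Light: payoffs -4, 0, -2 → best response Moderate.
Brand 2 against Moderate: payoffs 4, 1, -3 → best response Light.
Brand 2 against Heavy: payoffs -5, -2, -4 → best response Moderate.
Mutual best responses: (Light, Moderate).

Pure NE: (Light, Moderate)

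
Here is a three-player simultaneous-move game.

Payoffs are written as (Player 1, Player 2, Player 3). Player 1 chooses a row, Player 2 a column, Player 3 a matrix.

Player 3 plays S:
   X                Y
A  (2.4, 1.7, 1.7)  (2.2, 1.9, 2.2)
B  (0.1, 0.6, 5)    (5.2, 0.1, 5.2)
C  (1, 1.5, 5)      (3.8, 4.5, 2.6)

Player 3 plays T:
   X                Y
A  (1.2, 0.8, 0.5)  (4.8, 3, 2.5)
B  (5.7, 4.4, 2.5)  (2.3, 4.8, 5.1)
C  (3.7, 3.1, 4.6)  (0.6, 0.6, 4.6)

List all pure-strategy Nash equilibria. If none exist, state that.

Player 1 against (X, S): payoffs 2.4, 0.1, 1 → best response A.
Player 1 against (X, T): payoffs 1.2, 5.7, 3.7 → best response B.
Player 1 against (Y, S): payoffs 2.2, 5.2, 3.8 → best response B.
Player 1 against (Y, T): payoffs 4.8, 2.3, 0.6 → best response A.
Player 2 against (A, S): payoffs 1.7, 1.9 → best response Y.
Player 2 against (A, T): payoffs 0.8, 3 → best response Y.
Player 2 against (B, S): payoffs 0.6, 0.1 → best response X.
Player 2 against (B, T): payoffs 4.4, 4.8 → best response Y.
Player 2 against (C, S): payoffs 1.5, 4.5 → best response Y.
Player 2 against (C, T): payoffs 3.1, 0.6 → best response X.
Player 3 against (A, X): payoffs 1.7, 0.5 → best response S.
Player 3 against (A, Y): payoffs 2.2, 2.5 → best response T.
Player 3 against (B, X): payoffs 5, 2.5 → best response S.
Player 3 against (B, Y): payoffs 5.2, 5.1 → best response S.
Player 3 against (C, X): payoffs 5, 4.6 → best response S.
Player 3 against (C, Y): payoffs 2.6, 4.6 → best response T.
Mutual best responses: (A, Y, T).

The unique pure-strategy Nash equilibrium is (A, Y, T).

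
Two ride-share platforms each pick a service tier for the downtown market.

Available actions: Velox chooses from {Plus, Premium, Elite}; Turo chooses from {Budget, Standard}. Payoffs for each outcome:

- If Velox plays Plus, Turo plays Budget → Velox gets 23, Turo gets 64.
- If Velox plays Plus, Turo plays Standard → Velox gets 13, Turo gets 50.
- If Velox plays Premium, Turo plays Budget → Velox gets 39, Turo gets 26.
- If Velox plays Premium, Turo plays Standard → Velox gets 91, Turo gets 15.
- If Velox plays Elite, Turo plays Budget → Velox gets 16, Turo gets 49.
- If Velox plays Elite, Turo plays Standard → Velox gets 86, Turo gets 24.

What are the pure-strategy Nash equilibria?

Velox against Budget: payoffs 23, 39, 16 → best response Premium.
Velox against Standard: payoffs 13, 91, 86 → best response Premium.
Turo against Plus: payoffs 64, 50 → best response Budget.
Turo against Premium: payoffs 26, 15 → best response Budget.
Turo against Elite: payoffs 49, 24 → best response Budget.
Mutual best responses: (Premium, Budget).

The unique pure-strategy Nash equilibrium is (Premium, Budget).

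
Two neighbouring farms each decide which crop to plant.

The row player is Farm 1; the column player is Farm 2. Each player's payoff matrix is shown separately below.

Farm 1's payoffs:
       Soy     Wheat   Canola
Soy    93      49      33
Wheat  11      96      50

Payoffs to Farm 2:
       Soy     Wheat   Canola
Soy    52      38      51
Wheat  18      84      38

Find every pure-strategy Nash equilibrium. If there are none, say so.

Mark each player's best response to every combination of opponents' strategies; a profile where every player is best-responding is a pure Nash equilibrium.
Farm 1 against Soy: payoffs 93, 11 → best response Soy.
Farm 1 against Wheat: payoffs 49, 96 → best response Wheat.
Farm 1 against Canola: payoffs 33, 50 → best response Wheat.
Farm 2 against Soy: payoffs 52, 38, 51 → best response Soy.
Farm 2 against Wheat: payoffs 18, 84, 38 → best response Wheat.
Mutual best responses: (Soy, Soy); (Wheat, Wheat).

(Soy, Soy) and (Wheat, Wheat)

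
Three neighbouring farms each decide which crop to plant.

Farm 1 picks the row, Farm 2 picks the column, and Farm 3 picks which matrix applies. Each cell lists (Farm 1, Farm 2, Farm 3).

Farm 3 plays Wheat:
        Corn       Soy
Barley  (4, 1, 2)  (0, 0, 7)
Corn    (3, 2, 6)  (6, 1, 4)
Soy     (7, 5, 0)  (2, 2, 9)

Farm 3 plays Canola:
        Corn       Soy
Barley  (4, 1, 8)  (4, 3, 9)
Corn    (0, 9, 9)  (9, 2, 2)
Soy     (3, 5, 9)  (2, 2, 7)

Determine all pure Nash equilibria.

No pure-strategy Nash equilibrium.

(Barley, Corn, Wheat): Farm 1 can switch to Soy (4 → 7). Not NE.
(Barley, Corn, Canola): Farm 2 can switch to Soy (1 → 3). Not NE.
(Barley, Soy, Wheat): Farm 1 can switch to Corn (0 → 6). Not NE.
(Barley, Soy, Canola): Farm 1 can switch to Corn (4 → 9). Not NE.
(Corn, Corn, Wheat): Farm 1 can switch to Barley (3 → 4). Not NE.
(Corn, Corn, Canola): Farm 1 can switch to Barley (0 → 4). Not NE.
(The remaining 6 profiles each have a profitable deviation by the same check.)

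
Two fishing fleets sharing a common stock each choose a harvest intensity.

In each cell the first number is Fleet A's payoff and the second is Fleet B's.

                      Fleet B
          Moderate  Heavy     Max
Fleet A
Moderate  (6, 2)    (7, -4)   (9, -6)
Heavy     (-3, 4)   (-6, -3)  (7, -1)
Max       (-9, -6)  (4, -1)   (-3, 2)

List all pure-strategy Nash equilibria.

Mark each player's best response to every combination of opponents' strategies; a profile where every player is best-responding is a pure Nash equilibrium.
Fleet A against Moderate: payoffs 6, -3, -9 → best response Moderate.
Fleet A against Heavy: payoffs 7, -6, 4 → best response Moderate.
Fleet A against Max: payoffs 9, 7, -3 → best response Moderate.
Fleet B against Moderate: payoffs 2, -4, -6 → best response Moderate.
Fleet B against Heavy: payoffs 4, -3, -1 → best response Moderate.
Fleet B against Max: payoffs -6, -1, 2 → best response Max.
Mutual best responses: (Moderate, Moderate).

The unique pure-strategy Nash equilibrium is (Moderate, Moderate).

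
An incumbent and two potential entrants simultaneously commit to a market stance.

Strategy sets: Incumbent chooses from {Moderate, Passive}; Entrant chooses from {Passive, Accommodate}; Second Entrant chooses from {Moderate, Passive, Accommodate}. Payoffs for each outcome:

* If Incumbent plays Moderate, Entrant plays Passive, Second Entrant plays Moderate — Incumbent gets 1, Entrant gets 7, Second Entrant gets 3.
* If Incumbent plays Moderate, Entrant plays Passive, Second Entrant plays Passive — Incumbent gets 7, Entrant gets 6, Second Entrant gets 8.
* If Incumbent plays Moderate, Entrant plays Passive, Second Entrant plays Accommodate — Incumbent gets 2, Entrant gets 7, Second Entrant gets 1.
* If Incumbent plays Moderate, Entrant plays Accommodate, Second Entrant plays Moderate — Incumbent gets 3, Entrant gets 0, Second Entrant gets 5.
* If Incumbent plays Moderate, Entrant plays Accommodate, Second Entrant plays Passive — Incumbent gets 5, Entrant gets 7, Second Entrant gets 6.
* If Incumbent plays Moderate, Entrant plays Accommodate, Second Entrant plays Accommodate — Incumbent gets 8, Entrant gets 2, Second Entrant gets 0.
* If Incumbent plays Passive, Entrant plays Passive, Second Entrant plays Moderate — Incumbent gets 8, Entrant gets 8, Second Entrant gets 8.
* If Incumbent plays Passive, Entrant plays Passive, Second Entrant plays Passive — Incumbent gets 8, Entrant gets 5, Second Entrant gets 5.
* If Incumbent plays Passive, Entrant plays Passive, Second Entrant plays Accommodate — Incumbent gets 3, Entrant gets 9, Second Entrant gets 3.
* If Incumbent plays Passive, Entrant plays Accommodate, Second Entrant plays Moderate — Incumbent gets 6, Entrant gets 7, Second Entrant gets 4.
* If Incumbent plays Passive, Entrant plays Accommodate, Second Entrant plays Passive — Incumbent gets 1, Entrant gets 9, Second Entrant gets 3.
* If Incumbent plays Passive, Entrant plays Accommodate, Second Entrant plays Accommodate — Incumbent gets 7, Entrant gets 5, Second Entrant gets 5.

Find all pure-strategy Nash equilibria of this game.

Check each profile: it is a Nash equilibrium iff no player can strictly gain by switching unilaterally.
(Moderate, Passive, Moderate): Incumbent can switch to Passive (1 → 8). Not NE.
(Moderate, Passive, Passive): Incumbent can switch to Passive (7 → 8). Not NE.
(Moderate, Passive, Accommodate): Incumbent can switch to Passive (2 → 3). Not NE.
(Moderate, Accommodate, Moderate): Incumbent can switch to Passive (3 → 6). Not NE.
(Moderate, Accommodate, Passive): Incumbent gets 5, best alternative 1; Entrant gets 7, best alternative 6; Second Entrant gets 6, best alternative 5. No profitable deviation — NE.
(Moderate, Accommodate, Accommodate): Entrant can switch to Passive (2 → 7). Not NE.
(Passive, Passive, Moderate): Incumbent gets 8, best alternative 1; Entrant gets 8, best alternative 7; Second Entrant gets 8, best alternative 5. No profitable deviation — NE.
(Passive, Passive, Passive): Entrant can switch to Accommodate (5 → 9). Not NE.
(Passive, Passive, Accommodate): Second Entrant can switch to Moderate (3 → 8). Not NE.
(Passive, Accommodate, Moderate): Entrant can switch to Passive (7 → 8). Not NE.
(The remaining 2 profiles each have a profitable deviation by the same check.)

The pure Nash equilibria are (Moderate, Accommodate, Passive) and (Passive, Passive, Moderate).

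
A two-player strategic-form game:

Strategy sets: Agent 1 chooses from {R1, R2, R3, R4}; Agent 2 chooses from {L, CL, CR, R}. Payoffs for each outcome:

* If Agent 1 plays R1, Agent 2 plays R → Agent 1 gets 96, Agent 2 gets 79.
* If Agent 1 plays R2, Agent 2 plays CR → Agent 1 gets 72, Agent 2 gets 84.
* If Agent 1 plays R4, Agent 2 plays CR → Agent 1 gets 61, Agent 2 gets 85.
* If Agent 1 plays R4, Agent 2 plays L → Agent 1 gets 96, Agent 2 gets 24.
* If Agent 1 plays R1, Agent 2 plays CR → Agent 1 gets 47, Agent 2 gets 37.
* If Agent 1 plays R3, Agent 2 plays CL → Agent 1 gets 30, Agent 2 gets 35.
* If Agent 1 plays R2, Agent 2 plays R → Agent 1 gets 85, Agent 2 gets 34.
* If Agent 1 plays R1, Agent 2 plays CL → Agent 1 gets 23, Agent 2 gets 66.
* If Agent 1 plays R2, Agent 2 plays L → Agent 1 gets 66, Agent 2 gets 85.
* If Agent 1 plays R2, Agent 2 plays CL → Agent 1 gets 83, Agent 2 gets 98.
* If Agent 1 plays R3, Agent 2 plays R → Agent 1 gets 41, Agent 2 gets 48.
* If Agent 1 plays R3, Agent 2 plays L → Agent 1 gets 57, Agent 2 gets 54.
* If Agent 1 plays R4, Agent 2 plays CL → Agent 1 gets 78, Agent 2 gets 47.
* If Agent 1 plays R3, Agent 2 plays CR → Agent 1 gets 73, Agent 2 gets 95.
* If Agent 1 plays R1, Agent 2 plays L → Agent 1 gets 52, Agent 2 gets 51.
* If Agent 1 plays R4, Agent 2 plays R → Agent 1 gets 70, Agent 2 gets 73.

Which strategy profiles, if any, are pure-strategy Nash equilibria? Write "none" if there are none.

Agent 1 against L: payoffs 52, 66, 57, 96 → best response R4.
Agent 1 against CL: payoffs 23, 83, 30, 78 → best response R2.
Agent 1 against CR: payoffs 47, 72, 73, 61 → best response R3.
Agent 1 against R: payoffs 96, 85, 41, 70 → best response R1.
Agent 2 against R1: payoffs 51, 66, 37, 79 → best response R.
Agent 2 against R2: payoffs 85, 98, 84, 34 → best response CL.
Agent 2 against R3: payoffs 54, 35, 95, 48 → best response CR.
Agent 2 against R4: payoffs 24, 47, 85, 73 → best response CR.
Mutual best responses: (R1, R); (R2, CL); (R3, CR).

Pure-strategy Nash equilibria: (R1, R), (R2, CL), (R3, CR)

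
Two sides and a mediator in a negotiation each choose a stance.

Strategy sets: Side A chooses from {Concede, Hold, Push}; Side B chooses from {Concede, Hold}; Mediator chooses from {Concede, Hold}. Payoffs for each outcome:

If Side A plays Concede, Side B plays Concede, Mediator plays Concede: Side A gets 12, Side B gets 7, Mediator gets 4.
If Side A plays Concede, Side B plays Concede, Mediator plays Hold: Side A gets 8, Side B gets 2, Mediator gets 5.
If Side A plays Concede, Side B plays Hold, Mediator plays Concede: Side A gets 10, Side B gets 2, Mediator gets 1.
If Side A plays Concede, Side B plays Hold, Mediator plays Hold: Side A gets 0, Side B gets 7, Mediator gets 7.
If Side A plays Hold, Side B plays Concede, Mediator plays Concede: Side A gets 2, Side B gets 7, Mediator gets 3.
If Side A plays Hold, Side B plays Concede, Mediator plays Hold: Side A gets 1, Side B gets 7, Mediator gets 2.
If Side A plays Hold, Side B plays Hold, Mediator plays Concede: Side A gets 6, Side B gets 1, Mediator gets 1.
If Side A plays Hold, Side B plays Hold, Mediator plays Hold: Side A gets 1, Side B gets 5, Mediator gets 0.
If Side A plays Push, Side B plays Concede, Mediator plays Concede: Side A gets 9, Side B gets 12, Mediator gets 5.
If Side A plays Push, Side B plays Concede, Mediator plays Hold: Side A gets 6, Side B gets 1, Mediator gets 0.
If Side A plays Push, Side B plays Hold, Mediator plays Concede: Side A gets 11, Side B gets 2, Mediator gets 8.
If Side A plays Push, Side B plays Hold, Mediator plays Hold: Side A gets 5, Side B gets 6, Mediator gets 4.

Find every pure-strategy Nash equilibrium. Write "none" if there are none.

No pure-strategy Nash equilibrium.

Side A against (Concede, Concede): payoffs 12, 2, 9 → best response Concede.
Side A against (Concede, Hold): payoffs 8, 1, 6 → best response Concede.
Side A against (Hold, Concede): payoffs 10, 6, 11 → best response Push.
Side A against (Hold, Hold): payoffs 0, 1, 5 → best response Push.
Side B against (Concede, Concede): payoffs 7, 2 → best response Concede.
Side B against (Concede, Hold): payoffs 2, 7 → best response Hold.
Side B against (Hold, Concede): payoffs 7, 1 → best response Concede.
Side B against (Hold, Hold): payoffs 7, 5 → best response Concede.
Side B against (Push, Concede): payoffs 12, 2 → best response Concede.
Side B against (Push, Hold): payoffs 1, 6 → best response Hold.
Mediator against (Concede, Concede): payoffs 4, 5 → best response Hold.
Mediator against (Concede, Hold): payoffs 1, 7 → best response Hold.
Mediator against (Hold, Concede): payoffs 3, 2 → best response Concede.
Mediator against (Hold, Hold): payoffs 1, 0 → best response Concede.
Mediator against (Push, Concede): payoffs 5, 0 → best response Concede.
Mediator against (Push, Hold): payoffs 8, 4 → best response Concede.
No profile is a mutual best response for all players.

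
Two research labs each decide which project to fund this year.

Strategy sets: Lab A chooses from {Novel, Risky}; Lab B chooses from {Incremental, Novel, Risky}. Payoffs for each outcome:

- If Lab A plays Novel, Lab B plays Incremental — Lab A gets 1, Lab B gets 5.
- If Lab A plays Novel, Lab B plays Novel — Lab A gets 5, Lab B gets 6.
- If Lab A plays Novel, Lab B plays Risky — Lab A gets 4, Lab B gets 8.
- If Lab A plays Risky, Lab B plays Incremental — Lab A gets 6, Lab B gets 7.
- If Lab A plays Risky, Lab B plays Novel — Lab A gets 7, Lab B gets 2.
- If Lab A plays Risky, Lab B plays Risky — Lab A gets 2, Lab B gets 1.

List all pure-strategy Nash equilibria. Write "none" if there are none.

Lab A against Incremental: payoffs 1, 6 → best response Risky.
Lab A against Novel: payoffs 5, 7 → best response Risky.
Lab A against Risky: payoffs 4, 2 → best response Novel.
Lab B against Novel: payoffs 5, 6, 8 → best response Risky.
Lab B against Risky: payoffs 7, 2, 1 → best response Incremental.
Mutual best responses: (Novel, Risky); (Risky, Incremental).

Pure-strategy Nash equilibria: (Novel, Risky), (Risky, Incremental)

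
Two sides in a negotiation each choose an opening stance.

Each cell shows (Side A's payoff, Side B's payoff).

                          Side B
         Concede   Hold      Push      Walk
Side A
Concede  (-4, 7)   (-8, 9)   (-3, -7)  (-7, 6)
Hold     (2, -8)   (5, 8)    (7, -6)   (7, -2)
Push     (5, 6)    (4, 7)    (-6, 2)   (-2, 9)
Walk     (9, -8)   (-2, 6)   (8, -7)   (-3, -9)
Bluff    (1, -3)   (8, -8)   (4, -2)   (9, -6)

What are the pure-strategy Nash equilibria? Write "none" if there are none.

There is no pure-strategy Nash equilibrium.

For each strategy profile, look for a profitable unilateral deviation.
(Concede, Concede): Side A can switch to Hold (-4 → 2). Not NE.
(Concede, Hold): Side A can switch to Hold (-8 → 5). Not NE.
(Concede, Push): Side A can switch to Hold (-3 → 7). Not NE.
(Concede, Walk): Side A can switch to Hold (-7 → 7). Not NE.
(Hold, Concede): Side A can switch to Push (2 → 5). Not NE.
(Hold, Hold): Side A can switch to Bluff (5 → 8). Not NE.
(Hold, Push): Side A can switch to Walk (7 → 8). Not NE.
(Hold, Walk): Side A can switch to Bluff (7 → 9). Not NE.
(Push, Concede): Side A can switch to Walk (5 → 9). Not NE.
(Push, Hold): Side A can switch to Hold (4 → 5). Not NE.
(Push, Push): Side A can switch to Concede (-6 → -3). Not NE.
(Push, Walk): Side A can switch to Hold (-2 → 7). Not NE.
(The remaining 8 profiles each have a profitable deviation by the same check.)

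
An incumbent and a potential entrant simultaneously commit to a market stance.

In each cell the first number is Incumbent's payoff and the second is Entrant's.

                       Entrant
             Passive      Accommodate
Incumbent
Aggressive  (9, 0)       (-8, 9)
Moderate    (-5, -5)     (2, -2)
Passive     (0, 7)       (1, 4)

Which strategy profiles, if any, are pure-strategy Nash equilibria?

(Moderate, Accommodate)

Incumbent against Passive: payoffs 9, -5, 0 → best response Aggressive.
Incumbent against Accommodate: payoffs -8, 2, 1 → best response Moderate.
Entrant against Aggressive: payoffs 0, 9 → best response Accommodate.
Entrant against Moderate: payoffs -5, -2 → best response Accommodate.
Entrant against Passive: payoffs 7, 4 → best response Passive.
Mutual best responses: (Moderate, Accommodate).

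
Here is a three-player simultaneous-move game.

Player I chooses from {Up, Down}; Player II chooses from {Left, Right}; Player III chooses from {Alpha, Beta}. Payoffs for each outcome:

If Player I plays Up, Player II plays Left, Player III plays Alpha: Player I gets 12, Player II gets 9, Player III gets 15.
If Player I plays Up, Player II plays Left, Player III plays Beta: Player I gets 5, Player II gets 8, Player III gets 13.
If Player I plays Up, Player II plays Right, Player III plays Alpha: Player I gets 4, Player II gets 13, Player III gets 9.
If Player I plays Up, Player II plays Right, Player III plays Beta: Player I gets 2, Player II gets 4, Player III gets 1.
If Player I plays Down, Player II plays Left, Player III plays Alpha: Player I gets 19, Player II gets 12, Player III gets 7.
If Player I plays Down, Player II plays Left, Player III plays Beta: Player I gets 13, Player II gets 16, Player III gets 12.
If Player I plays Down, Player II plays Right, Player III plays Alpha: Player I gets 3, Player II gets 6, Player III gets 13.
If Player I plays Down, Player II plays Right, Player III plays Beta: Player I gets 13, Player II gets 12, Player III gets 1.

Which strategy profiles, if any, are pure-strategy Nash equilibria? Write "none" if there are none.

(Up, Left, Alpha): Player I can switch to Down (12 → 19). Not NE.
(Up, Left, Beta): Player I can switch to Down (5 → 13). Not NE.
(Up, Right, Alpha): Player I gets 4, best alternative 3; Player II gets 13, best alternative 9; Player III gets 9, best alternative 1. No profitable deviation — NE.
(Up, Right, Beta): Player I can switch to Down (2 → 13). Not NE.
(Down, Left, Alpha): Player III can switch to Beta (7 → 12). Not NE.
(Down, Left, Beta): Player I gets 13, best alternative 5; Player II gets 16, best alternative 12; Player III gets 12, best alternative 7. No profitable deviation — NE.
(Down, Right, Alpha): Player I can switch to Up (3 → 4). Not NE.
(Down, Right, Beta): Player II can switch to Left (12 → 16). Not NE.

The pure Nash equilibria are (Up, Right, Alpha); (Down, Left, Beta).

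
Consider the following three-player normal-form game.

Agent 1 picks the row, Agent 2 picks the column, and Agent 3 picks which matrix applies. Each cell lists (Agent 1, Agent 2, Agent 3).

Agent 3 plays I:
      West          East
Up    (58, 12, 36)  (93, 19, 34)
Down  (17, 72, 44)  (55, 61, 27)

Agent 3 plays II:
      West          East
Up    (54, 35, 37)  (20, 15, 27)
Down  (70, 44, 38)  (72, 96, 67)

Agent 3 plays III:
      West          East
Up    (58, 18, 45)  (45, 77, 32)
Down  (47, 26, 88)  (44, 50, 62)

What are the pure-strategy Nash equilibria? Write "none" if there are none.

Mark each player's best response to every combination of opponents' strategies; a profile where every player is best-responding is a pure Nash equilibrium.
Agent 1 against (West, I): payoffs 58, 17 → best response Up.
Agent 1 against (West, II): payoffs 54, 70 → best response Down.
Agent 1 against (West, III): payoffs 58, 47 → best response Up.
Agent 1 against (East, I): payoffs 93, 55 → best response Up.
Agent 1 against (East, II): payoffs 20, 72 → best response Down.
Agent 1 against (East, III): payoffs 45, 44 → best response Up.
Agent 2 against (Up, I): payoffs 12, 19 → best response East.
Agent 2 against (Up, II): payoffs 35, 15 → best response West.
Agent 2 against (Up, III): payoffs 18, 77 → best response East.
Agent 2 against (Down, I): payoffs 72, 61 → best response West.
Agent 2 against (Down, II): payoffs 44, 96 → best response East.
Agent 2 against (Down, III): payoffs 26, 50 → best response East.
Agent 3 against (Up, West): payoffs 36, 37, 45 → best response III.
Agent 3 against (Up, East): payoffs 34, 27, 32 → best response I.
Agent 3 against (Down, West): payoffs 44, 38, 88 → best response III.
Agent 3 against (Down, East): payoffs 27, 67, 62 → best response II.
Mutual best responses: (Up, East, I); (Down, East, II).

(Up, East, I) and (Down, East, II)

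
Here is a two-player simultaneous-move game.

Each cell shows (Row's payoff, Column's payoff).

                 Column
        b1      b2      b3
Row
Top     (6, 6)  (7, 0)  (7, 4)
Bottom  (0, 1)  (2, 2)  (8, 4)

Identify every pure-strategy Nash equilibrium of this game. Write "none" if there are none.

For each player, find the best response to each opponent profile; mutual best responses are the pure NE.
Row against b1: payoffs 6, 0 → best response Top.
Row against b2: payoffs 7, 2 → best response Top.
Row against b3: payoffs 7, 8 → best response Bottom.
Column against Top: payoffs 6, 0, 4 → best response b1.
Column against Bottom: payoffs 1, 2, 4 → best response b3.
Mutual best responses: (Top, b1); (Bottom, b3).

Pure-strategy Nash equilibria: (Top, b1) and (Bottom, b3)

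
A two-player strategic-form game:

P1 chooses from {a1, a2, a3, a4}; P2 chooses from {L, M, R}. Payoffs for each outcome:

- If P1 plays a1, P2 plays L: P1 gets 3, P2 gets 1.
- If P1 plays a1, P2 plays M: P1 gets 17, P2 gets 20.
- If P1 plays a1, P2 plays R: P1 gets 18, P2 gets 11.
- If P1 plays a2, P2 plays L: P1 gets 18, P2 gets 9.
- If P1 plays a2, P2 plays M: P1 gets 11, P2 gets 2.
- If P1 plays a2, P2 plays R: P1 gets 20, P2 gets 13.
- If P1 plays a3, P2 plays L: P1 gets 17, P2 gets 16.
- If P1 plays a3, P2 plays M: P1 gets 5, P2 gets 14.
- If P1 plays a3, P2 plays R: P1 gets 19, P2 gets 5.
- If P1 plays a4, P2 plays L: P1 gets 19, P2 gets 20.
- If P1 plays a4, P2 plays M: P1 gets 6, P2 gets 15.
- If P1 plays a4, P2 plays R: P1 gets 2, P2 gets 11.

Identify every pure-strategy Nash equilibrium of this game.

P1 against L: payoffs 3, 18, 17, 19 → best response a4.
P1 against M: payoffs 17, 11, 5, 6 → best response a1.
P1 against R: payoffs 18, 20, 19, 2 → best response a2.
P2 against a1: payoffs 1, 20, 11 → best response M.
P2 against a2: payoffs 9, 2, 13 → best response R.
P2 against a3: payoffs 16, 14, 5 → best response L.
P2 against a4: payoffs 20, 15, 11 → best response L.
Mutual best responses: (a1, M); (a2, R); (a4, L).

Pure-strategy Nash equilibria: (a1, M) and (a2, R) and (a4, L)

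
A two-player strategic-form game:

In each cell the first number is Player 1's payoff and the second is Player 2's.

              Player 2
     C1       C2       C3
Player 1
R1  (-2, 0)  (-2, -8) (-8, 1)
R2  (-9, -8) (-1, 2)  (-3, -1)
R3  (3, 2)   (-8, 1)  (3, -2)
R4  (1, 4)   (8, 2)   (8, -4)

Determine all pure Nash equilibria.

Player 1 against C1: payoffs -2, -9, 3, 1 → best response R3.
Player 1 against C2: payoffs -2, -1, -8, 8 → best response R4.
Player 1 against C3: payoffs -8, -3, 3, 8 → best response R4.
Player 2 against R1: payoffs 0, -8, 1 → best response C3.
Player 2 against R2: payoffs -8, 2, -1 → best response C2.
Player 2 against R3: payoffs 2, 1, -2 → best response C1.
Player 2 against R4: payoffs 4, 2, -4 → best response C1.
Mutual best responses: (R3, C1).

Pure NE: (R3, C1)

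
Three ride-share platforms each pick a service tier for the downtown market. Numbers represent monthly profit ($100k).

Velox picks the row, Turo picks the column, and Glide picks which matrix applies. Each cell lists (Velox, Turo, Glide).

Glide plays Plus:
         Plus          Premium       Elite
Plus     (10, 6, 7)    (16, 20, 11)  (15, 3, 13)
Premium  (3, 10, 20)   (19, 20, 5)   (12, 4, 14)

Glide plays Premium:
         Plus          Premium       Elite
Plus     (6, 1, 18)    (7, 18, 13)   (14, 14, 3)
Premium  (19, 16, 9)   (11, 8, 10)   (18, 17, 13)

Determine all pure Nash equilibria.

No pure-strategy Nash equilibrium.

(Plus, Plus, Plus): Turo can switch to Premium (6 → 20). Not NE.
(Plus, Plus, Premium): Velox can switch to Premium (6 → 19). Not NE.
(Plus, Premium, Plus): Velox can switch to Premium (16 → 19). Not NE.
(Plus, Premium, Premium): Velox can switch to Premium (7 → 11). Not NE.
(Plus, Elite, Plus): Turo can switch to Plus (3 → 6). Not NE.
(Plus, Elite, Premium): Velox can switch to Premium (14 → 18). Not NE.
(Premium, Plus, Plus): Velox can switch to Plus (3 → 10). Not NE.
(Premium, Plus, Premium): Turo can switch to Elite (16 → 17). Not NE.
(The remaining 4 profiles each have a profitable deviation by the same check.)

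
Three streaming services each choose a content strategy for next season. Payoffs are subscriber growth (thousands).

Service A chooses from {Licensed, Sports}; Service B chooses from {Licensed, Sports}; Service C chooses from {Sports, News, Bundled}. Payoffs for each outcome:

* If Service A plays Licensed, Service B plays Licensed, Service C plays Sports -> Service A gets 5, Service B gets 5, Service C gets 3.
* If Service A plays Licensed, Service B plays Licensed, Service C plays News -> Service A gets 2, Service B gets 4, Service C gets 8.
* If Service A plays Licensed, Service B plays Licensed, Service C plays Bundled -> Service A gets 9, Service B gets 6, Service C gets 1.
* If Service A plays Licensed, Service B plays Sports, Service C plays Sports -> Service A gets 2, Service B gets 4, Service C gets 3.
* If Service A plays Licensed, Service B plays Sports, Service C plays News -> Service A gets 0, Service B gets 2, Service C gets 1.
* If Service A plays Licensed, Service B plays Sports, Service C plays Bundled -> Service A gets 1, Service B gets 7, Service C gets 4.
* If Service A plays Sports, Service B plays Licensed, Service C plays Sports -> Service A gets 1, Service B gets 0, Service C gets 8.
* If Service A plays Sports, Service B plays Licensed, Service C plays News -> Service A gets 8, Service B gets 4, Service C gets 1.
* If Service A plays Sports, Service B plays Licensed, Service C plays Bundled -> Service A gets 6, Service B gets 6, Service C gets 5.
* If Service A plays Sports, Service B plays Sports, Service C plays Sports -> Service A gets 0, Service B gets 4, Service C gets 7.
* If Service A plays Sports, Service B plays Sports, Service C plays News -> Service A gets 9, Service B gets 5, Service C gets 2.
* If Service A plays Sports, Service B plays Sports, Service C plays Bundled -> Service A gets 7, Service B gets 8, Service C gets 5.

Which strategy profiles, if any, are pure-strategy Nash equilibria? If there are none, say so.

Check each profile: it is a Nash equilibrium iff no player can strictly gain by switching unilaterally.
(Licensed, Licensed, Sports): Service C can switch to News (3 → 8). Not NE.
(Licensed, Licensed, News): Service A can switch to Sports (2 → 8). Not NE.
(Licensed, Licensed, Bundled): Service B can switch to Sports (6 → 7). Not NE.
(Licensed, Sports, Sports): Service B can switch to Licensed (4 → 5). Not NE.
(Licensed, Sports, News): Service A can switch to Sports (0 → 9). Not NE.
(Licensed, Sports, Bundled): Service A can switch to Sports (1 → 7). Not NE.
(The remaining 6 profiles each have a profitable deviation by the same check.)

none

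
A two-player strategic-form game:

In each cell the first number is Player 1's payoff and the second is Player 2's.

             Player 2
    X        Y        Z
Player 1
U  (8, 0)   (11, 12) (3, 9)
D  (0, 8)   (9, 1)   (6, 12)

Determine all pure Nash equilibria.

(U, Y); (D, Z)

Player 1 against X: payoffs 8, 0 → best response U.
Player 1 against Y: payoffs 11, 9 → best response U.
Player 1 against Z: payoffs 3, 6 → best response D.
Player 2 against U: payoffs 0, 12, 9 → best response Y.
Player 2 against D: payoffs 8, 1, 12 → best response Z.
Mutual best responses: (U, Y); (D, Z).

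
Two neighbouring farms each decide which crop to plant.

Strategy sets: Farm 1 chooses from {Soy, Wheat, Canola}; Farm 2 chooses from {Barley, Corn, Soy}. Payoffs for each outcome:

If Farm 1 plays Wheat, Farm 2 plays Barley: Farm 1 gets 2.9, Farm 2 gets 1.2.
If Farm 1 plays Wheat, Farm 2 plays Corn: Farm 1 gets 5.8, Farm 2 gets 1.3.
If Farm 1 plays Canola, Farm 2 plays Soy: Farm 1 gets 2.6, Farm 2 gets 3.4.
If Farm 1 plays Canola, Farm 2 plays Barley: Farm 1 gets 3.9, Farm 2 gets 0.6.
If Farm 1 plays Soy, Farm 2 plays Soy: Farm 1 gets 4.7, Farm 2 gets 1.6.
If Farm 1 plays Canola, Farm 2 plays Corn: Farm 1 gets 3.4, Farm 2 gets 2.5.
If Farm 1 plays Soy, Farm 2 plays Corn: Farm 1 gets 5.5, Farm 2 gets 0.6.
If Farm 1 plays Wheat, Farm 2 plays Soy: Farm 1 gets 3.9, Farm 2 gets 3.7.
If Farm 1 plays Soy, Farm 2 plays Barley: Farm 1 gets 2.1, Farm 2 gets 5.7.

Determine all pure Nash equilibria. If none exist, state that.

There is no pure-strategy Nash equilibrium.

For each player, find the best response to each opponent profile; mutual best responses are the pure NE.
Farm 1 against Barley: payoffs 2.1, 2.9, 3.9 → best response Canola.
Farm 1 against Corn: payoffs 5.5, 5.8, 3.4 → best response Wheat.
Farm 1 against Soy: payoffs 4.7, 3.9, 2.6 → best response Soy.
Farm 2 against Soy: payoffs 5.7, 0.6, 1.6 → best response Barley.
Farm 2 against Wheat: payoffs 1.2, 1.3, 3.7 → best response Soy.
Farm 2 against Canola: payoffs 0.6, 2.5, 3.4 → best response Soy.
No profile is a mutual best response for all players.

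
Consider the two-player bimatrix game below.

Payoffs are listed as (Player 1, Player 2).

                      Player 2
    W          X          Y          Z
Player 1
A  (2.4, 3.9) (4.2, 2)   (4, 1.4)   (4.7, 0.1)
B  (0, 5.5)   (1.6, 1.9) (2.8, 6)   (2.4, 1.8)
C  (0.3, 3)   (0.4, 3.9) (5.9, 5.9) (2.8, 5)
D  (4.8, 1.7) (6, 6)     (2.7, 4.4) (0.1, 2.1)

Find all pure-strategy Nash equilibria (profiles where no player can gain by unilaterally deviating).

The pure Nash equilibria are (C, Y); (D, X).

Player 1 against W: payoffs 2.4, 0, 0.3, 4.8 → best response D.
Player 1 against X: payoffs 4.2, 1.6, 0.4, 6 → best response D.
Player 1 against Y: payoffs 4, 2.8, 5.9, 2.7 → best response C.
Player 1 against Z: payoffs 4.7, 2.4, 2.8, 0.1 → best response A.
Player 2 against A: payoffs 3.9, 2, 1.4, 0.1 → best response W.
Player 2 against B: payoffs 5.5, 1.9, 6, 1.8 → best response Y.
Player 2 against C: payoffs 3, 3.9, 5.9, 5 → best response Y.
Player 2 against D: payoffs 1.7, 6, 4.4, 2.1 → best response X.
Mutual best responses: (C, Y); (D, X).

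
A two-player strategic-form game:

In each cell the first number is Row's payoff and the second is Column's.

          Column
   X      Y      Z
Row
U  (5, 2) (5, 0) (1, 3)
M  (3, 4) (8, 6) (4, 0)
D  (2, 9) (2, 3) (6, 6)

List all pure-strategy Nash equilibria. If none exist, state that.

Pure NE: (M, Y)

(U, X): Column can switch to Z (2 → 3). Not NE.
(U, Y): Row can switch to M (5 → 8). Not NE.
(U, Z): Row can switch to M (1 → 4). Not NE.
(M, X): Row can switch to U (3 → 5). Not NE.
(M, Y): Row gets 8, best alternative 5; Column gets 6, best alternative 4. No profitable deviation — NE.
(M, Z): Row can switch to D (4 → 6). Not NE.
(D, X): Row can switch to U (2 → 5). Not NE.
(D, Y): Row can switch to U (2 → 5). Not NE.
(D, Z): Column can switch to X (6 → 9). Not NE.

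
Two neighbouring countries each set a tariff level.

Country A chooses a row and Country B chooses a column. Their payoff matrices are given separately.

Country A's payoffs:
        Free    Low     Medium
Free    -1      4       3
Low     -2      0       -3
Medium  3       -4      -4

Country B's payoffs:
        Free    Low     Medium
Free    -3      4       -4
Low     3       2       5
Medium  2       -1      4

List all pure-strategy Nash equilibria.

Pure NE: (Free, Low)

Country A against Free: payoffs -1, -2, 3 → best response Medium.
Country A against Low: payoffs 4, 0, -4 → best response Free.
Country A against Medium: payoffs 3, -3, -4 → best response Free.
Country B against Free: payoffs -3, 4, -4 → best response Low.
Country B against Low: payoffs 3, 2, 5 → best response Medium.
Country B against Medium: payoffs 2, -1, 4 → best response Medium.
Mutual best responses: (Free, Low).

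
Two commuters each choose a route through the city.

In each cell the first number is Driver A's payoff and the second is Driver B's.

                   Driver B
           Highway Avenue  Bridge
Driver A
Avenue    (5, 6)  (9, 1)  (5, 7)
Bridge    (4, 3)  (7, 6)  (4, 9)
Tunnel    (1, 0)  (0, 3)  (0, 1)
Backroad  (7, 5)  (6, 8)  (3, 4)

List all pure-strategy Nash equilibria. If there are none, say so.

(Avenue, Bridge)

(Avenue, Highway): Driver A can switch to Backroad (5 → 7). Not NE.
(Avenue, Avenue): Driver B can switch to Highway (1 → 6). Not NE.
(Avenue, Bridge): Driver A gets 5, best alternative 4; Driver B gets 7, best alternative 6. No profitable deviation — NE.
(Bridge, Highway): Driver A can switch to Avenue (4 → 5). Not NE.
(Bridge, Avenue): Driver A can switch to Avenue (7 → 9). Not NE.
(Bridge, Bridge): Driver A can switch to Avenue (4 → 5). Not NE.
(Tunnel, Highway): Driver A can switch to Avenue (1 → 5). Not NE.
(The remaining 5 profiles each have a profitable deviation by the same check.)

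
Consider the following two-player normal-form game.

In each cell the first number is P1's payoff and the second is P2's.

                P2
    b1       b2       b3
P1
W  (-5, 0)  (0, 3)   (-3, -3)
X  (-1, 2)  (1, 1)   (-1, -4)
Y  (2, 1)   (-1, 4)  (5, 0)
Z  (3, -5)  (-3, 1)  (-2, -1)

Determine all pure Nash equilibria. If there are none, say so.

This game has no pure Nash equilibrium.

Check each profile: it is a Nash equilibrium iff no player can strictly gain by switching unilaterally.
(W, b1): P1 can switch to X (-5 → -1). Not NE.
(W, b2): P1 can switch to X (0 → 1). Not NE.
(W, b3): P1 can switch to X (-3 → -1). Not NE.
(X, b1): P1 can switch to Y (-1 → 2). Not NE.
(X, b2): P2 can switch to b1 (1 → 2). Not NE.
(X, b3): P1 can switch to Y (-1 → 5). Not NE.
(Y, b1): P1 can switch to Z (2 → 3). Not NE.
(Y, b2): P1 can switch to W (-1 → 0). Not NE.
(Y, b3): P2 can switch to b1 (0 → 1). Not NE.
(Z, b1): P2 can switch to b2 (-5 → 1). Not NE.
(Z, b2): P1 can switch to W (-3 → 0). Not NE.
(Z, b3): P1 can switch to X (-2 → -1). Not NE.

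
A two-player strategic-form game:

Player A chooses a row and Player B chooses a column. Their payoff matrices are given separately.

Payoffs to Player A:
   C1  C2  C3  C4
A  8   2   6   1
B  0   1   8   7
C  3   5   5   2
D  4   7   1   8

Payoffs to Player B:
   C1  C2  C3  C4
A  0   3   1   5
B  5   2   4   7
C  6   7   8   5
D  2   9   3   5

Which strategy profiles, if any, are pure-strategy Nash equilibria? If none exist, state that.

Player A against C1: payoffs 8, 0, 3, 4 → best response A.
Player A against C2: payoffs 2, 1, 5, 7 → best response D.
Player A against C3: payoffs 6, 8, 5, 1 → best response B.
Player A against C4: payoffs 1, 7, 2, 8 → best response D.
Player B against A: payoffs 0, 3, 1, 5 → best response C4.
Player B against B: payoffs 5, 2, 4, 7 → best response C4.
Player B against C: payoffs 6, 7, 8, 5 → best response C3.
Player B against D: payoffs 2, 9, 3, 5 → best response C2.
Mutual best responses: (D, C2).

Pure NE: (D, C2)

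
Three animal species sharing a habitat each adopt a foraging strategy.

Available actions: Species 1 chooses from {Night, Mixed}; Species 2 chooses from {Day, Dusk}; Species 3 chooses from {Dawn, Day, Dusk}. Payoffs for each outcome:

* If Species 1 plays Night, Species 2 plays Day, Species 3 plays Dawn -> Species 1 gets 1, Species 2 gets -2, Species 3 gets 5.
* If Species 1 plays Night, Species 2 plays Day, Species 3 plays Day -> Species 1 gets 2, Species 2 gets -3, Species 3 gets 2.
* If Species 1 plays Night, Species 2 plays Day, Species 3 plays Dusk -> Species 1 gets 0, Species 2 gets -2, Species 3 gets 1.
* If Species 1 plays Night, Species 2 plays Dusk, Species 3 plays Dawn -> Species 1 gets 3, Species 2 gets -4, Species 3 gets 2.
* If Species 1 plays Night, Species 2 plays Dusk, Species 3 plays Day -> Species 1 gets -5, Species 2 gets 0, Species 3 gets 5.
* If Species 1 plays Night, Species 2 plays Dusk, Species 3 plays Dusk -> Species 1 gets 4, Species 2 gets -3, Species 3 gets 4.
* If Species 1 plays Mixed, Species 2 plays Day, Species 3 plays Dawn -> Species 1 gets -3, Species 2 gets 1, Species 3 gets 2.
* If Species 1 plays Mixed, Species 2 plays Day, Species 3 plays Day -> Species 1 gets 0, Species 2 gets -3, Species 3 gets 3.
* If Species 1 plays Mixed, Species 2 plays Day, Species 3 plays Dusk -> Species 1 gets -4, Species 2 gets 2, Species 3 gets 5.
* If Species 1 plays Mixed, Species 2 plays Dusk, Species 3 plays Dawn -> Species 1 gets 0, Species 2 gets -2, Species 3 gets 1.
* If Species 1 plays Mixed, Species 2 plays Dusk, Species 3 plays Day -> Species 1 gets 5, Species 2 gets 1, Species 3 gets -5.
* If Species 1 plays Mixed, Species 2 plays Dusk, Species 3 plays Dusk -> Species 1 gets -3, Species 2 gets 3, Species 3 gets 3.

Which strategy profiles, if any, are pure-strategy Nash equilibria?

Pure NE: (Night, Day, Dawn)

Species 1 against (Day, Dawn): payoffs 1, -3 → best response Night.
Species 1 against (Day, Day): payoffs 2, 0 → best response Night.
Species 1 against (Day, Dusk): payoffs 0, -4 → best response Night.
Species 1 against (Dusk, Dawn): payoffs 3, 0 → best response Night.
Species 1 against (Dusk, Day): payoffs -5, 5 → best response Mixed.
Species 1 against (Dusk, Dusk): payoffs 4, -3 → best response Night.
Species 2 against (Night, Dawn): payoffs -2, -4 → best response Day.
Species 2 against (Night, Day): payoffs -3, 0 → best response Dusk.
Species 2 against (Night, Dusk): payoffs -2, -3 → best response Day.
Species 2 against (Mixed, Dawn): payoffs 1, -2 → best response Day.
Species 2 against (Mixed, Day): payoffs -3, 1 → best response Dusk.
Species 2 against (Mixed, Dusk): payoffs 2, 3 → best response Dusk.
Species 3 against (Night, Day): payoffs 5, 2, 1 → best response Dawn.
Species 3 against (Night, Dusk): payoffs 2, 5, 4 → best response Day.
Species 3 against (Mixed, Day): payoffs 2, 3, 5 → best response Dusk.
Species 3 against (Mixed, Dusk): payoffs 1, -5, 3 → best response Dusk.
Mutual best responses: (Night, Day, Dawn).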